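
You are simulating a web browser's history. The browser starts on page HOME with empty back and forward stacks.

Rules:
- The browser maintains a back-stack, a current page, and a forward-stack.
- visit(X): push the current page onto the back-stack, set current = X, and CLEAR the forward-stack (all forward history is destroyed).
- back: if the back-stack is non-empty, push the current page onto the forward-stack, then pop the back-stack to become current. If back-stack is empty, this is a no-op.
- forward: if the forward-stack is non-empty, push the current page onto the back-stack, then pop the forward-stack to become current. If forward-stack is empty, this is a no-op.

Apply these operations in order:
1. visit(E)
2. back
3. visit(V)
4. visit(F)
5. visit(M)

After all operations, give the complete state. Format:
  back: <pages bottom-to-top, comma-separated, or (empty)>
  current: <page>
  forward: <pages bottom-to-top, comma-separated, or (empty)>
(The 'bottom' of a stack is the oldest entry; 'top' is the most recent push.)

Answer: back: HOME,V,F
current: M
forward: (empty)

Derivation:
After 1 (visit(E)): cur=E back=1 fwd=0
After 2 (back): cur=HOME back=0 fwd=1
After 3 (visit(V)): cur=V back=1 fwd=0
After 4 (visit(F)): cur=F back=2 fwd=0
After 5 (visit(M)): cur=M back=3 fwd=0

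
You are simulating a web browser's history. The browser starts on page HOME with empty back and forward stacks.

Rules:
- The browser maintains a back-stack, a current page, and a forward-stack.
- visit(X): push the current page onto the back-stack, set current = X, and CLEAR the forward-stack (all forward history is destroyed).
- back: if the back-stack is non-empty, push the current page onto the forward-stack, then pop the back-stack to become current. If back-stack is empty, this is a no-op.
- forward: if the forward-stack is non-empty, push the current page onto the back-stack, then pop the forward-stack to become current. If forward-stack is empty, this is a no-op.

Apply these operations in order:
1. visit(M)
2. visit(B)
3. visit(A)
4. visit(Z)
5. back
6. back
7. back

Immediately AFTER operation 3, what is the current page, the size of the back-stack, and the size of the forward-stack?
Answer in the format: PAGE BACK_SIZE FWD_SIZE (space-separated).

After 1 (visit(M)): cur=M back=1 fwd=0
After 2 (visit(B)): cur=B back=2 fwd=0
After 3 (visit(A)): cur=A back=3 fwd=0

A 3 0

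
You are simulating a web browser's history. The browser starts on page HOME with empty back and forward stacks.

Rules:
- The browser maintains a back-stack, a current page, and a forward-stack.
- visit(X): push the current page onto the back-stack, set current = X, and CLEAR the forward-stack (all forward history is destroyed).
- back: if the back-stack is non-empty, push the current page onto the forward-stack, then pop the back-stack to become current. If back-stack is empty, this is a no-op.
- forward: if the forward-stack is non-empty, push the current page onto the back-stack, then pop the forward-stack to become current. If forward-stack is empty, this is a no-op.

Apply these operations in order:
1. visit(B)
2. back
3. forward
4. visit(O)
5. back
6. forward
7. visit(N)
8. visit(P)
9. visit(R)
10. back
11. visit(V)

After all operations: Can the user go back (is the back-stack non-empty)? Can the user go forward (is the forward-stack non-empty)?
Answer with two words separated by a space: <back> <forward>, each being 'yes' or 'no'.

Answer: yes no

Derivation:
After 1 (visit(B)): cur=B back=1 fwd=0
After 2 (back): cur=HOME back=0 fwd=1
After 3 (forward): cur=B back=1 fwd=0
After 4 (visit(O)): cur=O back=2 fwd=0
After 5 (back): cur=B back=1 fwd=1
After 6 (forward): cur=O back=2 fwd=0
After 7 (visit(N)): cur=N back=3 fwd=0
After 8 (visit(P)): cur=P back=4 fwd=0
After 9 (visit(R)): cur=R back=5 fwd=0
After 10 (back): cur=P back=4 fwd=1
After 11 (visit(V)): cur=V back=5 fwd=0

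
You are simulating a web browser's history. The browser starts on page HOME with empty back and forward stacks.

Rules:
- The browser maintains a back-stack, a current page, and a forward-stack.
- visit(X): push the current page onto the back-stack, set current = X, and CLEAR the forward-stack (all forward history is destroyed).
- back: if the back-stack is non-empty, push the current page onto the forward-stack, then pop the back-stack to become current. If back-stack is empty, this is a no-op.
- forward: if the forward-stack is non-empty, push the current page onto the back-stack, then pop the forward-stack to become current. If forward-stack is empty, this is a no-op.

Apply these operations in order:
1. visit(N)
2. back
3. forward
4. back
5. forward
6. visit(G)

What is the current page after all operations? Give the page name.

After 1 (visit(N)): cur=N back=1 fwd=0
After 2 (back): cur=HOME back=0 fwd=1
After 3 (forward): cur=N back=1 fwd=0
After 4 (back): cur=HOME back=0 fwd=1
After 5 (forward): cur=N back=1 fwd=0
After 6 (visit(G)): cur=G back=2 fwd=0

Answer: G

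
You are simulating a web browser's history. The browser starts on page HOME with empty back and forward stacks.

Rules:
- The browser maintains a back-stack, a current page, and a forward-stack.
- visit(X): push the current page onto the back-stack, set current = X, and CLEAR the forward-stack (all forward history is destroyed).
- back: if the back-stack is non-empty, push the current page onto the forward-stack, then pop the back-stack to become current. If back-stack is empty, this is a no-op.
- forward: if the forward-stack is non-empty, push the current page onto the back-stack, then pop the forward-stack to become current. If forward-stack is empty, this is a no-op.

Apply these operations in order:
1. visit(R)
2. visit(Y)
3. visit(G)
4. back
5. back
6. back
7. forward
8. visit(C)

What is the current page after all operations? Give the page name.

Answer: C

Derivation:
After 1 (visit(R)): cur=R back=1 fwd=0
After 2 (visit(Y)): cur=Y back=2 fwd=0
After 3 (visit(G)): cur=G back=3 fwd=0
After 4 (back): cur=Y back=2 fwd=1
After 5 (back): cur=R back=1 fwd=2
After 6 (back): cur=HOME back=0 fwd=3
After 7 (forward): cur=R back=1 fwd=2
After 8 (visit(C)): cur=C back=2 fwd=0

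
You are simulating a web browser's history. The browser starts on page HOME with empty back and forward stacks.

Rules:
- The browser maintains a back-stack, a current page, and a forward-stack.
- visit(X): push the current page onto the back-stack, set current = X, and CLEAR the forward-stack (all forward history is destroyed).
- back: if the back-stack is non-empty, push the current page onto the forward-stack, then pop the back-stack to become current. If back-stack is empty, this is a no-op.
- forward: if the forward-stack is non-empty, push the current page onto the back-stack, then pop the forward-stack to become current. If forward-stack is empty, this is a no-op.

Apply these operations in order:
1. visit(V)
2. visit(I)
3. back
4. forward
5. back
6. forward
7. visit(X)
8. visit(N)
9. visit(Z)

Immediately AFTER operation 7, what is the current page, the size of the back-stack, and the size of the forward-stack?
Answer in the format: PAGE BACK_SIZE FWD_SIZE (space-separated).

After 1 (visit(V)): cur=V back=1 fwd=0
After 2 (visit(I)): cur=I back=2 fwd=0
After 3 (back): cur=V back=1 fwd=1
After 4 (forward): cur=I back=2 fwd=0
After 5 (back): cur=V back=1 fwd=1
After 6 (forward): cur=I back=2 fwd=0
After 7 (visit(X)): cur=X back=3 fwd=0

X 3 0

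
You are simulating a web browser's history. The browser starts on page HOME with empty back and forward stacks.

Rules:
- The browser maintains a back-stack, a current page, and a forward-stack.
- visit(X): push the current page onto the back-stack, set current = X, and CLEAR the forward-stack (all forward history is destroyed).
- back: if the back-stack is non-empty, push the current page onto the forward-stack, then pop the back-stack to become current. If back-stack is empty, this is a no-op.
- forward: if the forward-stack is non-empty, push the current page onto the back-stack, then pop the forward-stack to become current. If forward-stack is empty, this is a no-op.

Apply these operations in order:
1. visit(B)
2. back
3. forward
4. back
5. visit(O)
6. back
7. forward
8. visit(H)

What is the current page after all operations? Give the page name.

Answer: H

Derivation:
After 1 (visit(B)): cur=B back=1 fwd=0
After 2 (back): cur=HOME back=0 fwd=1
After 3 (forward): cur=B back=1 fwd=0
After 4 (back): cur=HOME back=0 fwd=1
After 5 (visit(O)): cur=O back=1 fwd=0
After 6 (back): cur=HOME back=0 fwd=1
After 7 (forward): cur=O back=1 fwd=0
After 8 (visit(H)): cur=H back=2 fwd=0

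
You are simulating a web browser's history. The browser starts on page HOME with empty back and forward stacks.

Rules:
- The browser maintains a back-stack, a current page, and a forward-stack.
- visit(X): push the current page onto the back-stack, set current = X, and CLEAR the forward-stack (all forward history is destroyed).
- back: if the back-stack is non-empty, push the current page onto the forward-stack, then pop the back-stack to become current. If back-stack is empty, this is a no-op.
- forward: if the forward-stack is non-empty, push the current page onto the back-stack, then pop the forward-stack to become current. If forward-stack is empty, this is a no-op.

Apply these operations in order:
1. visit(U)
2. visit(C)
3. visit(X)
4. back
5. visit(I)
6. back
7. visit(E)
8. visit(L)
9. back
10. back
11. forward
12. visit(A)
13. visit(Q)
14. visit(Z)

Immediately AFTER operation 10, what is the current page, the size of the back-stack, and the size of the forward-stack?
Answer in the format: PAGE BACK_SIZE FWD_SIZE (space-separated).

After 1 (visit(U)): cur=U back=1 fwd=0
After 2 (visit(C)): cur=C back=2 fwd=0
After 3 (visit(X)): cur=X back=3 fwd=0
After 4 (back): cur=C back=2 fwd=1
After 5 (visit(I)): cur=I back=3 fwd=0
After 6 (back): cur=C back=2 fwd=1
After 7 (visit(E)): cur=E back=3 fwd=0
After 8 (visit(L)): cur=L back=4 fwd=0
After 9 (back): cur=E back=3 fwd=1
After 10 (back): cur=C back=2 fwd=2

C 2 2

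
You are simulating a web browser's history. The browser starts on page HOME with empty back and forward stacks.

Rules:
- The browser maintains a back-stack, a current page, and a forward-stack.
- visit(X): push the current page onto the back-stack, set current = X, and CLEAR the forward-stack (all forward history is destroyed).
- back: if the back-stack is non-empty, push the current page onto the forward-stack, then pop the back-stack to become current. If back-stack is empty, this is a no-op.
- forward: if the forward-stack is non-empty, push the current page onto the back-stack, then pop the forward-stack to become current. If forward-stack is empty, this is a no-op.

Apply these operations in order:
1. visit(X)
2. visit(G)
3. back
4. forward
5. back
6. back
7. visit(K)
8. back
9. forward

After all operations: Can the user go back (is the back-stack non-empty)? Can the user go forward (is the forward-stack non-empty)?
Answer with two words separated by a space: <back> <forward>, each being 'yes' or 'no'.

Answer: yes no

Derivation:
After 1 (visit(X)): cur=X back=1 fwd=0
After 2 (visit(G)): cur=G back=2 fwd=0
After 3 (back): cur=X back=1 fwd=1
After 4 (forward): cur=G back=2 fwd=0
After 5 (back): cur=X back=1 fwd=1
After 6 (back): cur=HOME back=0 fwd=2
After 7 (visit(K)): cur=K back=1 fwd=0
After 8 (back): cur=HOME back=0 fwd=1
After 9 (forward): cur=K back=1 fwd=0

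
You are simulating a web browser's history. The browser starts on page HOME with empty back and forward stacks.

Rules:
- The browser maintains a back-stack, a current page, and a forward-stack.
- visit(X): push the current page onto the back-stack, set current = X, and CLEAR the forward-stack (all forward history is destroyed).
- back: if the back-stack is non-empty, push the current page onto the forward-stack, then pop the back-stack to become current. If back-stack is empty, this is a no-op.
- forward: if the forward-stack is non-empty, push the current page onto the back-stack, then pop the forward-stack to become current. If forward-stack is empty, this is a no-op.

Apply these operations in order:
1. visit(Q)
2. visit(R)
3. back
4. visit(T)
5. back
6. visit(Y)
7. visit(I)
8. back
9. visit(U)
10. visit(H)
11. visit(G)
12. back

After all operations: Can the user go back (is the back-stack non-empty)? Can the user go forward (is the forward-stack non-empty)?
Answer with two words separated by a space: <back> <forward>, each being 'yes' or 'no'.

After 1 (visit(Q)): cur=Q back=1 fwd=0
After 2 (visit(R)): cur=R back=2 fwd=0
After 3 (back): cur=Q back=1 fwd=1
After 4 (visit(T)): cur=T back=2 fwd=0
After 5 (back): cur=Q back=1 fwd=1
After 6 (visit(Y)): cur=Y back=2 fwd=0
After 7 (visit(I)): cur=I back=3 fwd=0
After 8 (back): cur=Y back=2 fwd=1
After 9 (visit(U)): cur=U back=3 fwd=0
After 10 (visit(H)): cur=H back=4 fwd=0
After 11 (visit(G)): cur=G back=5 fwd=0
After 12 (back): cur=H back=4 fwd=1

Answer: yes yes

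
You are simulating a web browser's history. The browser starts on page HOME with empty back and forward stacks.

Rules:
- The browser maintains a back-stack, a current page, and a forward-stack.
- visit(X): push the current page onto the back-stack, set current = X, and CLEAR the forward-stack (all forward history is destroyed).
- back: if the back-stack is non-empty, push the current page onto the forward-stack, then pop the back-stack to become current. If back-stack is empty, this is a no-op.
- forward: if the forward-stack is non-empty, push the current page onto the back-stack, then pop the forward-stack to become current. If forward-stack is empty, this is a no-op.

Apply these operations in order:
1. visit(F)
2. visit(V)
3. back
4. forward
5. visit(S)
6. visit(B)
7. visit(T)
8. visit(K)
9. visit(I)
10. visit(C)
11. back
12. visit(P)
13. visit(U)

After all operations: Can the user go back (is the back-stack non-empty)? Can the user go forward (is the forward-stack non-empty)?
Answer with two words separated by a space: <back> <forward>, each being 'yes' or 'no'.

After 1 (visit(F)): cur=F back=1 fwd=0
After 2 (visit(V)): cur=V back=2 fwd=0
After 3 (back): cur=F back=1 fwd=1
After 4 (forward): cur=V back=2 fwd=0
After 5 (visit(S)): cur=S back=3 fwd=0
After 6 (visit(B)): cur=B back=4 fwd=0
After 7 (visit(T)): cur=T back=5 fwd=0
After 8 (visit(K)): cur=K back=6 fwd=0
After 9 (visit(I)): cur=I back=7 fwd=0
After 10 (visit(C)): cur=C back=8 fwd=0
After 11 (back): cur=I back=7 fwd=1
After 12 (visit(P)): cur=P back=8 fwd=0
After 13 (visit(U)): cur=U back=9 fwd=0

Answer: yes no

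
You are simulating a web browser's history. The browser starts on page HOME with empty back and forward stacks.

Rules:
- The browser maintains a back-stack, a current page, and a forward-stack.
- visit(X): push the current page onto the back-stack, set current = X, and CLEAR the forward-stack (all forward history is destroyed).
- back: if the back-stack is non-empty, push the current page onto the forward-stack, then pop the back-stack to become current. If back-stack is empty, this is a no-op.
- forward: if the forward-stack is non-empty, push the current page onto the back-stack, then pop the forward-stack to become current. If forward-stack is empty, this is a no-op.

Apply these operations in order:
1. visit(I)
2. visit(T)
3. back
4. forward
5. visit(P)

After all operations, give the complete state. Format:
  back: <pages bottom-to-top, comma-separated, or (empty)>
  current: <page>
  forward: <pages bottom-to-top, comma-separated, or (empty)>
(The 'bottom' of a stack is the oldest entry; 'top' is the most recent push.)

After 1 (visit(I)): cur=I back=1 fwd=0
After 2 (visit(T)): cur=T back=2 fwd=0
After 3 (back): cur=I back=1 fwd=1
After 4 (forward): cur=T back=2 fwd=0
After 5 (visit(P)): cur=P back=3 fwd=0

Answer: back: HOME,I,T
current: P
forward: (empty)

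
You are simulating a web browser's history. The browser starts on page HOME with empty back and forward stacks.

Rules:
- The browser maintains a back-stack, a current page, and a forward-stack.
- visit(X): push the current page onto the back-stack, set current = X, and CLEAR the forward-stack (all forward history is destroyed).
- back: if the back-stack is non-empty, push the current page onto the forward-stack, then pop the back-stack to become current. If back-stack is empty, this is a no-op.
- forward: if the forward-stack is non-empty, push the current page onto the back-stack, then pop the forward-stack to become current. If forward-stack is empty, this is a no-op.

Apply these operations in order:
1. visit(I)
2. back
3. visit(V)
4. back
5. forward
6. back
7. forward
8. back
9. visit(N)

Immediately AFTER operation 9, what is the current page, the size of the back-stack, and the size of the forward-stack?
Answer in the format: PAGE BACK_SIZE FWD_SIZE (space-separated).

After 1 (visit(I)): cur=I back=1 fwd=0
After 2 (back): cur=HOME back=0 fwd=1
After 3 (visit(V)): cur=V back=1 fwd=0
After 4 (back): cur=HOME back=0 fwd=1
After 5 (forward): cur=V back=1 fwd=0
After 6 (back): cur=HOME back=0 fwd=1
After 7 (forward): cur=V back=1 fwd=0
After 8 (back): cur=HOME back=0 fwd=1
After 9 (visit(N)): cur=N back=1 fwd=0

N 1 0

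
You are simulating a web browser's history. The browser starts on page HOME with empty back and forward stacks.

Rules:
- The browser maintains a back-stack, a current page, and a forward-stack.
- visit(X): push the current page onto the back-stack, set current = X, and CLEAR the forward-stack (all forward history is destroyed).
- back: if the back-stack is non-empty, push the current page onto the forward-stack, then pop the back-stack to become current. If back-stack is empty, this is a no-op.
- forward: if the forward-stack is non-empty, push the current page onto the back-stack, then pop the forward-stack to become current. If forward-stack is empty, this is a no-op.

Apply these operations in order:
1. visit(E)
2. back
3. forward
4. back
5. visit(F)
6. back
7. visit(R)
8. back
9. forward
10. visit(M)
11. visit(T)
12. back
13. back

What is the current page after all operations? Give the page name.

Answer: R

Derivation:
After 1 (visit(E)): cur=E back=1 fwd=0
After 2 (back): cur=HOME back=0 fwd=1
After 3 (forward): cur=E back=1 fwd=0
After 4 (back): cur=HOME back=0 fwd=1
After 5 (visit(F)): cur=F back=1 fwd=0
After 6 (back): cur=HOME back=0 fwd=1
After 7 (visit(R)): cur=R back=1 fwd=0
After 8 (back): cur=HOME back=0 fwd=1
After 9 (forward): cur=R back=1 fwd=0
After 10 (visit(M)): cur=M back=2 fwd=0
After 11 (visit(T)): cur=T back=3 fwd=0
After 12 (back): cur=M back=2 fwd=1
After 13 (back): cur=R back=1 fwd=2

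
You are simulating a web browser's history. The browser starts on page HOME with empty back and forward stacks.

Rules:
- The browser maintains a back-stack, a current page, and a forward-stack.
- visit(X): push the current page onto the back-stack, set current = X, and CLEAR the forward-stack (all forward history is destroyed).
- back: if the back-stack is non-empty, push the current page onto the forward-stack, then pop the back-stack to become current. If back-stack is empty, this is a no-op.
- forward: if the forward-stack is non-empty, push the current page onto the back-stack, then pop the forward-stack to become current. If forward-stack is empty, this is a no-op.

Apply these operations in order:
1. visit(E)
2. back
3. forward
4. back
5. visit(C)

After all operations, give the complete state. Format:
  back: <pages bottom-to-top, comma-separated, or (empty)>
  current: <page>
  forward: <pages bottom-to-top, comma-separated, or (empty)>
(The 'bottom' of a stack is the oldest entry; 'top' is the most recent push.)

After 1 (visit(E)): cur=E back=1 fwd=0
After 2 (back): cur=HOME back=0 fwd=1
After 3 (forward): cur=E back=1 fwd=0
After 4 (back): cur=HOME back=0 fwd=1
After 5 (visit(C)): cur=C back=1 fwd=0

Answer: back: HOME
current: C
forward: (empty)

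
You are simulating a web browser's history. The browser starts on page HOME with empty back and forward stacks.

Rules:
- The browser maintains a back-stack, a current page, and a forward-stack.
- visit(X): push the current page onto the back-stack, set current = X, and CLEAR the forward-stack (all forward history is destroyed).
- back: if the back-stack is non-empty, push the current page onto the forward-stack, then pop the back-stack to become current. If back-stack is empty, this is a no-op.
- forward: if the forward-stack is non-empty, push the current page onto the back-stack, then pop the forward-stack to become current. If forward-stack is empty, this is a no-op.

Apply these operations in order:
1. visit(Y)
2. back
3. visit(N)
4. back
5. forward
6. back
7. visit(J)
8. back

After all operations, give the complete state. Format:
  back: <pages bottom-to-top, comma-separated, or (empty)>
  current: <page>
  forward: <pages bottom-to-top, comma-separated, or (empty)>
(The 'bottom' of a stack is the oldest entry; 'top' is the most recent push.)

After 1 (visit(Y)): cur=Y back=1 fwd=0
After 2 (back): cur=HOME back=0 fwd=1
After 3 (visit(N)): cur=N back=1 fwd=0
After 4 (back): cur=HOME back=0 fwd=1
After 5 (forward): cur=N back=1 fwd=0
After 6 (back): cur=HOME back=0 fwd=1
After 7 (visit(J)): cur=J back=1 fwd=0
After 8 (back): cur=HOME back=0 fwd=1

Answer: back: (empty)
current: HOME
forward: J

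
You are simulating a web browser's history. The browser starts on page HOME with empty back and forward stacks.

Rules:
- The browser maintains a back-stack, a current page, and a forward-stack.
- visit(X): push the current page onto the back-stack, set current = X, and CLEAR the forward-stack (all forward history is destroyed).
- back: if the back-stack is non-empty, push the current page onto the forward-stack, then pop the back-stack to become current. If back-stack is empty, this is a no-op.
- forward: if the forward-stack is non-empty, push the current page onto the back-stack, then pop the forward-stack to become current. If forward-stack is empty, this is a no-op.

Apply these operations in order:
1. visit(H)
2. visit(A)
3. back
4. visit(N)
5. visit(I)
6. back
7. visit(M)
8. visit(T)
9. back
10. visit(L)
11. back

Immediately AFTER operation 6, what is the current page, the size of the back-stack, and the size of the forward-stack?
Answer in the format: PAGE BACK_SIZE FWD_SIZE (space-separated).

After 1 (visit(H)): cur=H back=1 fwd=0
After 2 (visit(A)): cur=A back=2 fwd=0
After 3 (back): cur=H back=1 fwd=1
After 4 (visit(N)): cur=N back=2 fwd=0
After 5 (visit(I)): cur=I back=3 fwd=0
After 6 (back): cur=N back=2 fwd=1

N 2 1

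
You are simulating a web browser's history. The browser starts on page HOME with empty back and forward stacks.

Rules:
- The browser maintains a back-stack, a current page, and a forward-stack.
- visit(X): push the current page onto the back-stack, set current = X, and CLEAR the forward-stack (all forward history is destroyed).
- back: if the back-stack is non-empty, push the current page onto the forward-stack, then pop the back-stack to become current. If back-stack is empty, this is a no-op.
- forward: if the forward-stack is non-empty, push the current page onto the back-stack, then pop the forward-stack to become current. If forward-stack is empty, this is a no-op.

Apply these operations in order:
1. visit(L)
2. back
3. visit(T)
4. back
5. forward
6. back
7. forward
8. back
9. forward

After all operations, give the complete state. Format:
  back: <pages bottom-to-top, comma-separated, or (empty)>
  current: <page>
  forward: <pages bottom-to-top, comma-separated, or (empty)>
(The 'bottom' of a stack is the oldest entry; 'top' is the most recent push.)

Answer: back: HOME
current: T
forward: (empty)

Derivation:
After 1 (visit(L)): cur=L back=1 fwd=0
After 2 (back): cur=HOME back=0 fwd=1
After 3 (visit(T)): cur=T back=1 fwd=0
After 4 (back): cur=HOME back=0 fwd=1
After 5 (forward): cur=T back=1 fwd=0
After 6 (back): cur=HOME back=0 fwd=1
After 7 (forward): cur=T back=1 fwd=0
After 8 (back): cur=HOME back=0 fwd=1
After 9 (forward): cur=T back=1 fwd=0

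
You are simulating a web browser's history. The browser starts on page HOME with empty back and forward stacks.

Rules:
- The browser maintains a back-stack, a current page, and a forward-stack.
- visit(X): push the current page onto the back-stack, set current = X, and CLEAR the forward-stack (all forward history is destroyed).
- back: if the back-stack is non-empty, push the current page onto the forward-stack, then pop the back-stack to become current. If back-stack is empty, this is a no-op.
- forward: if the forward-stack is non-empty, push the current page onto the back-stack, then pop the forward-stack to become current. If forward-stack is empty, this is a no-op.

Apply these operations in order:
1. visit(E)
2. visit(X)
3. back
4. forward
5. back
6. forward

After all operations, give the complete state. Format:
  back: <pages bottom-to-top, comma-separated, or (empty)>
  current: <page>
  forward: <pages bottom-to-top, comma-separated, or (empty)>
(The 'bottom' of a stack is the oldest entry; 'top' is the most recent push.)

Answer: back: HOME,E
current: X
forward: (empty)

Derivation:
After 1 (visit(E)): cur=E back=1 fwd=0
After 2 (visit(X)): cur=X back=2 fwd=0
After 3 (back): cur=E back=1 fwd=1
After 4 (forward): cur=X back=2 fwd=0
After 5 (back): cur=E back=1 fwd=1
After 6 (forward): cur=X back=2 fwd=0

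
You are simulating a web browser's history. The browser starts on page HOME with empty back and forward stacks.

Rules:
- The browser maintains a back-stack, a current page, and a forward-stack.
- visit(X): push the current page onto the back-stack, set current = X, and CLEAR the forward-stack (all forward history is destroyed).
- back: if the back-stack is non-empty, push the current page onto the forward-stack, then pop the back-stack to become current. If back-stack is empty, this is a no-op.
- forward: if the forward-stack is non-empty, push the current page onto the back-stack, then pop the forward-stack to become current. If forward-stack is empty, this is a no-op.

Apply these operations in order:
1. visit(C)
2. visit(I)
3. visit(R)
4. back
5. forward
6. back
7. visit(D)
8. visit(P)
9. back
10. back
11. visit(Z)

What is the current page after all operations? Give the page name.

Answer: Z

Derivation:
After 1 (visit(C)): cur=C back=1 fwd=0
After 2 (visit(I)): cur=I back=2 fwd=0
After 3 (visit(R)): cur=R back=3 fwd=0
After 4 (back): cur=I back=2 fwd=1
After 5 (forward): cur=R back=3 fwd=0
After 6 (back): cur=I back=2 fwd=1
After 7 (visit(D)): cur=D back=3 fwd=0
After 8 (visit(P)): cur=P back=4 fwd=0
After 9 (back): cur=D back=3 fwd=1
After 10 (back): cur=I back=2 fwd=2
After 11 (visit(Z)): cur=Z back=3 fwd=0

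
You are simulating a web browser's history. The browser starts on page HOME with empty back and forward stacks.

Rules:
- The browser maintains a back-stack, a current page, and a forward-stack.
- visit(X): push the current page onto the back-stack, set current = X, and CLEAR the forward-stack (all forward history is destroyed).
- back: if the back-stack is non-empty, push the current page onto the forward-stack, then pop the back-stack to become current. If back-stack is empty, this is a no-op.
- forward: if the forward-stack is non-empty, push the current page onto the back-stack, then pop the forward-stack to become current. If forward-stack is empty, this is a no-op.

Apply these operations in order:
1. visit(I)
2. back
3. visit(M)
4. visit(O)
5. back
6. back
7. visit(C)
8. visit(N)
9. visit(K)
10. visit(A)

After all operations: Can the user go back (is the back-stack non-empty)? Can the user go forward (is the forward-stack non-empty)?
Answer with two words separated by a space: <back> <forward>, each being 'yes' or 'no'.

After 1 (visit(I)): cur=I back=1 fwd=0
After 2 (back): cur=HOME back=0 fwd=1
After 3 (visit(M)): cur=M back=1 fwd=0
After 4 (visit(O)): cur=O back=2 fwd=0
After 5 (back): cur=M back=1 fwd=1
After 6 (back): cur=HOME back=0 fwd=2
After 7 (visit(C)): cur=C back=1 fwd=0
After 8 (visit(N)): cur=N back=2 fwd=0
After 9 (visit(K)): cur=K back=3 fwd=0
After 10 (visit(A)): cur=A back=4 fwd=0

Answer: yes no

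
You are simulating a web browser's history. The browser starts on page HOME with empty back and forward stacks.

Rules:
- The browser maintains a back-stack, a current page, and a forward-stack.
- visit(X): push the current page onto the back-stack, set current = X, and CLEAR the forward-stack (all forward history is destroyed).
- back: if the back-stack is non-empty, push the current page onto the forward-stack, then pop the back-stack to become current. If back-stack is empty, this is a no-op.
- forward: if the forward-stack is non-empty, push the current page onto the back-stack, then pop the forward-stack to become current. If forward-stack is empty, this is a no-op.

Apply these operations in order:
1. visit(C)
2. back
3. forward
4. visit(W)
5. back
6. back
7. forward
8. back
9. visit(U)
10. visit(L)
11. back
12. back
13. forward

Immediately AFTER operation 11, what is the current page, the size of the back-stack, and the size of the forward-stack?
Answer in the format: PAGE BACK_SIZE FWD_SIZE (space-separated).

After 1 (visit(C)): cur=C back=1 fwd=0
After 2 (back): cur=HOME back=0 fwd=1
After 3 (forward): cur=C back=1 fwd=0
After 4 (visit(W)): cur=W back=2 fwd=0
After 5 (back): cur=C back=1 fwd=1
After 6 (back): cur=HOME back=0 fwd=2
After 7 (forward): cur=C back=1 fwd=1
After 8 (back): cur=HOME back=0 fwd=2
After 9 (visit(U)): cur=U back=1 fwd=0
After 10 (visit(L)): cur=L back=2 fwd=0
After 11 (back): cur=U back=1 fwd=1

U 1 1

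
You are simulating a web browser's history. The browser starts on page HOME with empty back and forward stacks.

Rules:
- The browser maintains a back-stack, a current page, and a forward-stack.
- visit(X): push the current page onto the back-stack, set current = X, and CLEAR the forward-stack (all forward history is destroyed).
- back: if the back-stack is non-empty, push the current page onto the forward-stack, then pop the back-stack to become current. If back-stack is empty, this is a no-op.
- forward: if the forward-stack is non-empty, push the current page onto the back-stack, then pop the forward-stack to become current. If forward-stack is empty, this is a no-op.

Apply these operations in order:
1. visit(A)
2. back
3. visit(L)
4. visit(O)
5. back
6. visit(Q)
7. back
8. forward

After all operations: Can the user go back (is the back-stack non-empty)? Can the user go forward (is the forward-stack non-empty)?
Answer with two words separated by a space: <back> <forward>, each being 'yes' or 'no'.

Answer: yes no

Derivation:
After 1 (visit(A)): cur=A back=1 fwd=0
After 2 (back): cur=HOME back=0 fwd=1
After 3 (visit(L)): cur=L back=1 fwd=0
After 4 (visit(O)): cur=O back=2 fwd=0
After 5 (back): cur=L back=1 fwd=1
After 6 (visit(Q)): cur=Q back=2 fwd=0
After 7 (back): cur=L back=1 fwd=1
After 8 (forward): cur=Q back=2 fwd=0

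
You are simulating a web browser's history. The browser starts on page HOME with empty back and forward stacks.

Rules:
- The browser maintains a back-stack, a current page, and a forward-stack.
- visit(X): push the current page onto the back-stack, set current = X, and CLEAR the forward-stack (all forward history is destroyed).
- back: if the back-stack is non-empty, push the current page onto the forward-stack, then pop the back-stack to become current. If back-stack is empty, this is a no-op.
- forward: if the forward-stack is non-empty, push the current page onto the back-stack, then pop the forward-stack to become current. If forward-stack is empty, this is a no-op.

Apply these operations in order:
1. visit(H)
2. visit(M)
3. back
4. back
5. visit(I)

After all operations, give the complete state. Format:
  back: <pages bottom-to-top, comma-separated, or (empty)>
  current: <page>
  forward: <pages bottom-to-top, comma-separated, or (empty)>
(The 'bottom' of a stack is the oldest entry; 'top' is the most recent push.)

Answer: back: HOME
current: I
forward: (empty)

Derivation:
After 1 (visit(H)): cur=H back=1 fwd=0
After 2 (visit(M)): cur=M back=2 fwd=0
After 3 (back): cur=H back=1 fwd=1
After 4 (back): cur=HOME back=0 fwd=2
After 5 (visit(I)): cur=I back=1 fwd=0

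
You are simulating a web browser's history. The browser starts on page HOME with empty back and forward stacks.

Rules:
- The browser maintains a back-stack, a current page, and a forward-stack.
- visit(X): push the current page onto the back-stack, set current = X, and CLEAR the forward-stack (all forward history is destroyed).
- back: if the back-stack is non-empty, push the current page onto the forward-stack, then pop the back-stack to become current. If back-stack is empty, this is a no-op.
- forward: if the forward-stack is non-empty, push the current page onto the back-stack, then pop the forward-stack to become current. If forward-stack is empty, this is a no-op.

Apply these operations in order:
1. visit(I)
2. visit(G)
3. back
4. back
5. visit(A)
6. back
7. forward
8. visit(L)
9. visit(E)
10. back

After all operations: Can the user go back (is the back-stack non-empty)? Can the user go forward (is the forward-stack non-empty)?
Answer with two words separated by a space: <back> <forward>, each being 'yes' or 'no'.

Answer: yes yes

Derivation:
After 1 (visit(I)): cur=I back=1 fwd=0
After 2 (visit(G)): cur=G back=2 fwd=0
After 3 (back): cur=I back=1 fwd=1
After 4 (back): cur=HOME back=0 fwd=2
After 5 (visit(A)): cur=A back=1 fwd=0
After 6 (back): cur=HOME back=0 fwd=1
After 7 (forward): cur=A back=1 fwd=0
After 8 (visit(L)): cur=L back=2 fwd=0
After 9 (visit(E)): cur=E back=3 fwd=0
After 10 (back): cur=L back=2 fwd=1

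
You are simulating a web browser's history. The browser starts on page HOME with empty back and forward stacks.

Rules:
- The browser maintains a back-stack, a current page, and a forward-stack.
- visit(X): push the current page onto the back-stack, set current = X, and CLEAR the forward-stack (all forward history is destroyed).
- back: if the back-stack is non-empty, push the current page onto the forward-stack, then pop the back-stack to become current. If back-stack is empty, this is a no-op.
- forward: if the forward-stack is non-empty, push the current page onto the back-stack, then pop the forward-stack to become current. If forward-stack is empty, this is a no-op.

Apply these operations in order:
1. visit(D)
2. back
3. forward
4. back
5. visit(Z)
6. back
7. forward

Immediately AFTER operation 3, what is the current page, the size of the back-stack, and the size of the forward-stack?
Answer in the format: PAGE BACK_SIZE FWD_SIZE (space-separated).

After 1 (visit(D)): cur=D back=1 fwd=0
After 2 (back): cur=HOME back=0 fwd=1
After 3 (forward): cur=D back=1 fwd=0

D 1 0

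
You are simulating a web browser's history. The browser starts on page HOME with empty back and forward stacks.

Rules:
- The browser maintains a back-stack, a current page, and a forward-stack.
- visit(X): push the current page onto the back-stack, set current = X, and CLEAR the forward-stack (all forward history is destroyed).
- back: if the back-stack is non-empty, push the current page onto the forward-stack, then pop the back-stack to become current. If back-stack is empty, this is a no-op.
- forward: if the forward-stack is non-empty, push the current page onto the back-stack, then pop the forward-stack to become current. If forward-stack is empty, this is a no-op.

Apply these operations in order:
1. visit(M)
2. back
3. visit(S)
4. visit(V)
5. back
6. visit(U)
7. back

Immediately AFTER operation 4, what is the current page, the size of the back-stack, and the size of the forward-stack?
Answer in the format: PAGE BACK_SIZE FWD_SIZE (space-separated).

After 1 (visit(M)): cur=M back=1 fwd=0
After 2 (back): cur=HOME back=0 fwd=1
After 3 (visit(S)): cur=S back=1 fwd=0
After 4 (visit(V)): cur=V back=2 fwd=0

V 2 0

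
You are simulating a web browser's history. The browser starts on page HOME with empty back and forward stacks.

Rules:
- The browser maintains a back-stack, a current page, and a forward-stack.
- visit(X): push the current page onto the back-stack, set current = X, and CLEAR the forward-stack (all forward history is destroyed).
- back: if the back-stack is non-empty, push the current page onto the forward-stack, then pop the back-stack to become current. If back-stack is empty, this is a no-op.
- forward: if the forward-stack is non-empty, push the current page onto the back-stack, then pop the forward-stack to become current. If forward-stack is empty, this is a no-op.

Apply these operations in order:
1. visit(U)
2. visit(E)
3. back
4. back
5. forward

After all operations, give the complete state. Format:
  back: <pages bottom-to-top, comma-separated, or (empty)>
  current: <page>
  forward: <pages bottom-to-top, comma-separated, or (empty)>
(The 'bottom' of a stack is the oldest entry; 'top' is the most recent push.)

Answer: back: HOME
current: U
forward: E

Derivation:
After 1 (visit(U)): cur=U back=1 fwd=0
After 2 (visit(E)): cur=E back=2 fwd=0
After 3 (back): cur=U back=1 fwd=1
After 4 (back): cur=HOME back=0 fwd=2
After 5 (forward): cur=U back=1 fwd=1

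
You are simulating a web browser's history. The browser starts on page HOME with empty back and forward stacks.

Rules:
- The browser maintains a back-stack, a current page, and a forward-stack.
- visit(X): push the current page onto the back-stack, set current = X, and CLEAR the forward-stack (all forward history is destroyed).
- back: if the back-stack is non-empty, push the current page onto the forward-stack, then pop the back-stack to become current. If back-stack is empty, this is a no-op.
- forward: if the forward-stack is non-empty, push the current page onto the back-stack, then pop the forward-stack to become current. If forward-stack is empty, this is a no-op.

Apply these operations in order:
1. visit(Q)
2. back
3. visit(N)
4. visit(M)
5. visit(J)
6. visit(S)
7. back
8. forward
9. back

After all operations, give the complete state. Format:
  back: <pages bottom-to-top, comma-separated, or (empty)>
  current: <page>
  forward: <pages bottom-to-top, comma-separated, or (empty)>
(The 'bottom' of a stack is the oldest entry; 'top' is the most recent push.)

After 1 (visit(Q)): cur=Q back=1 fwd=0
After 2 (back): cur=HOME back=0 fwd=1
After 3 (visit(N)): cur=N back=1 fwd=0
After 4 (visit(M)): cur=M back=2 fwd=0
After 5 (visit(J)): cur=J back=3 fwd=0
After 6 (visit(S)): cur=S back=4 fwd=0
After 7 (back): cur=J back=3 fwd=1
After 8 (forward): cur=S back=4 fwd=0
After 9 (back): cur=J back=3 fwd=1

Answer: back: HOME,N,M
current: J
forward: S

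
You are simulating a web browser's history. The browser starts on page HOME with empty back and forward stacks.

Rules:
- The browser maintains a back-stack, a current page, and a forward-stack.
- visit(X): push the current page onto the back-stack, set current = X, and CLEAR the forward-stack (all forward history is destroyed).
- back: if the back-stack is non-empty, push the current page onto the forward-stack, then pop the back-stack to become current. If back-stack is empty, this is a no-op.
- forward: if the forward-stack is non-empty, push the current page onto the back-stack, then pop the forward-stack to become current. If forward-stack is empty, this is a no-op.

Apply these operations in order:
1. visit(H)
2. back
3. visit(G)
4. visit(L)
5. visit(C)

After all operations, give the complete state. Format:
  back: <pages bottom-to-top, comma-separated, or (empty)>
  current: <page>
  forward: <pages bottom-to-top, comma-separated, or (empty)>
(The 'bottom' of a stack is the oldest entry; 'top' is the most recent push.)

After 1 (visit(H)): cur=H back=1 fwd=0
After 2 (back): cur=HOME back=0 fwd=1
After 3 (visit(G)): cur=G back=1 fwd=0
After 4 (visit(L)): cur=L back=2 fwd=0
After 5 (visit(C)): cur=C back=3 fwd=0

Answer: back: HOME,G,L
current: C
forward: (empty)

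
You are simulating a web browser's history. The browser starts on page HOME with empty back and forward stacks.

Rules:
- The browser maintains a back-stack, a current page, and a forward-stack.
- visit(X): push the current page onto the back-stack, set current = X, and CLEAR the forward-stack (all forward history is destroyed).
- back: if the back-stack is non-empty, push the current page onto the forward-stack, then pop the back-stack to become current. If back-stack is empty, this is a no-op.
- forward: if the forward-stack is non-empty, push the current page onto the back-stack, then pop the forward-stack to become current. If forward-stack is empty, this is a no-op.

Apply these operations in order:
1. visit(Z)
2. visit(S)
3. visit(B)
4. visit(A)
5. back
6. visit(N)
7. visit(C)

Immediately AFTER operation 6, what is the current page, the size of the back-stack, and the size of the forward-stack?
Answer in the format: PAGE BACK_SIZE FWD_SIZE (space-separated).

After 1 (visit(Z)): cur=Z back=1 fwd=0
After 2 (visit(S)): cur=S back=2 fwd=0
After 3 (visit(B)): cur=B back=3 fwd=0
After 4 (visit(A)): cur=A back=4 fwd=0
After 5 (back): cur=B back=3 fwd=1
After 6 (visit(N)): cur=N back=4 fwd=0

N 4 0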